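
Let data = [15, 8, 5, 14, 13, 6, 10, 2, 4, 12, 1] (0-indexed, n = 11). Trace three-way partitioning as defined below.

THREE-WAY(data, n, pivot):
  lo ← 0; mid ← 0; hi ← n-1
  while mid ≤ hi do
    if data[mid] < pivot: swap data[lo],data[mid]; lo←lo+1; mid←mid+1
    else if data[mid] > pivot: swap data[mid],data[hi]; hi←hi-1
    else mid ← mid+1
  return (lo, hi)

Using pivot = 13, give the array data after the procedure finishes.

[1, 8, 5, 12, 6, 10, 2, 4, 13, 14, 15]

pivot = 13; lo=0, mid=0, hi=10
data[mid]=15>13: swap data[0],data[10]; hi=9 → [1, 8, 5, 14, 13, 6, 10, 2, 4, 12, 15]
data[mid]=1<13: swap data[0],data[0]; lo=1,mid=1 → [1, 8, 5, 14, 13, 6, 10, 2, 4, 12, 15]
data[mid]=8<13: swap data[1],data[1]; lo=2,mid=2 → [1, 8, 5, 14, 13, 6, 10, 2, 4, 12, 15]
data[mid]=5<13: swap data[2],data[2]; lo=3,mid=3 → [1, 8, 5, 14, 13, 6, 10, 2, 4, 12, 15]
data[mid]=14>13: swap data[3],data[9]; hi=8 → [1, 8, 5, 12, 13, 6, 10, 2, 4, 14, 15]
data[mid]=12<13: swap data[3],data[3]; lo=4,mid=4 → [1, 8, 5, 12, 13, 6, 10, 2, 4, 14, 15]
data[mid]=13=13: mid=5
data[mid]=6<13: swap data[4],data[5]; lo=5,mid=6 → [1, 8, 5, 12, 6, 13, 10, 2, 4, 14, 15]
data[mid]=10<13: swap data[5],data[6]; lo=6,mid=7 → [1, 8, 5, 12, 6, 10, 13, 2, 4, 14, 15]
data[mid]=2<13: swap data[6],data[7]; lo=7,mid=8 → [1, 8, 5, 12, 6, 10, 2, 13, 4, 14, 15]
data[mid]=4<13: swap data[7],data[8]; lo=8,mid=9 → [1, 8, 5, 12, 6, 10, 2, 4, 13, 14, 15]
end: lo=8, hi=8; data = [1, 8, 5, 12, 6, 10, 2, 4, 13, 14, 15]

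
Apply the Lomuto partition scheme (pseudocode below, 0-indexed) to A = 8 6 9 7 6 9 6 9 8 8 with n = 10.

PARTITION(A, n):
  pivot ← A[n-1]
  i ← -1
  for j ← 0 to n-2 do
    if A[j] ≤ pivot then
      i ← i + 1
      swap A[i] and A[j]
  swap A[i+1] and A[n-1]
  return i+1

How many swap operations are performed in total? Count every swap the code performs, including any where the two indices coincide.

7

pivot=8, i=-1
j=0: 8≤8, i=0, swap(0,0) ⇒ 8 6 9 7 6 9 6 9 8 8
j=1: 6≤8, i=1, swap(1,1) ⇒ 8 6 9 7 6 9 6 9 8 8
j=2: 9>8, skip
j=3: 7≤8, i=2, swap(2,3) ⇒ 8 6 7 9 6 9 6 9 8 8
j=4: 6≤8, i=3, swap(3,4) ⇒ 8 6 7 6 9 9 6 9 8 8
j=5: 9>8, skip
j=6: 6≤8, i=4, swap(4,6) ⇒ 8 6 7 6 6 9 9 9 8 8
j=7: 9>8, skip
j=8: 8≤8, i=5, swap(5,8) ⇒ 8 6 7 6 6 8 9 9 9 8
swap(6,9) ⇒ 8 6 7 6 6 8 8 9 9 9; return 6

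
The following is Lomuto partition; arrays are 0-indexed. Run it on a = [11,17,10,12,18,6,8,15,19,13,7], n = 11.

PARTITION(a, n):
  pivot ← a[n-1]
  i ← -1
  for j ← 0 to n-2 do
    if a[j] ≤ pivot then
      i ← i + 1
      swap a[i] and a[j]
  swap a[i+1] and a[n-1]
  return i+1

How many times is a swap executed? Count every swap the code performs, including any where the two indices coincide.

pivot=7, i=-1
j=0: 11>7, skip
j=1: 17>7, skip
j=2: 10>7, skip
j=3: 12>7, skip
j=4: 18>7, skip
j=5: 6≤7, i=0, swap(0,5) ⇒ [6,17,10,12,18,11,8,15,19,13,7]
j=6: 8>7, skip
j=7: 15>7, skip
j=8: 19>7, skip
j=9: 13>7, skip
swap(1,10) ⇒ [6,7,10,12,18,11,8,15,19,13,17]; return 1

2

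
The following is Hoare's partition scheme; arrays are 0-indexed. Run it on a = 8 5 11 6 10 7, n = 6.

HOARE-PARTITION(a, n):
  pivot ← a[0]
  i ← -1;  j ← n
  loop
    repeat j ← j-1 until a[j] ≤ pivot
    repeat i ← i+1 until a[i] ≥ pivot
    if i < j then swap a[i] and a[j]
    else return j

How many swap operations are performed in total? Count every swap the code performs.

pivot=8
j stops at 5 (7), i stops at 0 (8); swap ⇒ 7 5 11 6 10 8
j stops at 3 (6), i stops at 2 (11); swap ⇒ 7 5 6 11 10 8
j stops at 2, i stops at 3; i≥j ⇒ return 2. a=7 5 6 11 10 8

2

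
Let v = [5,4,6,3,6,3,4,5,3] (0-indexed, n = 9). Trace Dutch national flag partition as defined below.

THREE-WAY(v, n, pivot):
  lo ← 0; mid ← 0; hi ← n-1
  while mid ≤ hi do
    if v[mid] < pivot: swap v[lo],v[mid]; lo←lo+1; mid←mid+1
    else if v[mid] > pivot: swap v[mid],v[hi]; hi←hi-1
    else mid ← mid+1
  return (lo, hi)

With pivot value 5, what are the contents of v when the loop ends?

pivot = 5; lo=0, mid=0, hi=8
v[mid]=5=5: mid=1
v[mid]=4<5: swap v[0],v[1]; lo=1,mid=2 → [4,5,6,3,6,3,4,5,3]
v[mid]=6>5: swap v[2],v[8]; hi=7 → [4,5,3,3,6,3,4,5,6]
v[mid]=3<5: swap v[1],v[2]; lo=2,mid=3 → [4,3,5,3,6,3,4,5,6]
v[mid]=3<5: swap v[2],v[3]; lo=3,mid=4 → [4,3,3,5,6,3,4,5,6]
v[mid]=6>5: swap v[4],v[7]; hi=6 → [4,3,3,5,5,3,4,6,6]
v[mid]=5=5: mid=5
v[mid]=3<5: swap v[3],v[5]; lo=4,mid=6 → [4,3,3,3,5,5,4,6,6]
v[mid]=4<5: swap v[4],v[6]; lo=5,mid=7 → [4,3,3,3,4,5,5,6,6]
end: lo=5, hi=6; v = [4,3,3,3,4,5,5,6,6]

[4,3,3,3,4,5,5,6,6]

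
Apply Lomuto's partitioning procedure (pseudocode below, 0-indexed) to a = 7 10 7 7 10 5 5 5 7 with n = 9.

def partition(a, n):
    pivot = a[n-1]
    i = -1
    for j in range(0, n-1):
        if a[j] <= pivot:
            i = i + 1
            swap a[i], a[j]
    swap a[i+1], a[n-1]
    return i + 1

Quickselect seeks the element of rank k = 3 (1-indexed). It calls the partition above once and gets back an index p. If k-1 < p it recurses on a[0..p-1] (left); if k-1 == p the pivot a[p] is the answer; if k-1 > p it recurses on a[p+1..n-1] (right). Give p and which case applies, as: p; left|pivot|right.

6; left

pivot = a[8] = 7; i = -1
j=0: a[0]=7 ≤ 7 → i=0, swap a[0],a[0] (no change) → 7 10 7 7 10 5 5 5 7
j=1: a[1]=10 > 7 → no swap
j=2: a[2]=7 ≤ 7 → i=1, swap a[1],a[2] → 7 7 10 7 10 5 5 5 7
j=3: a[3]=7 ≤ 7 → i=2, swap a[2],a[3] → 7 7 7 10 10 5 5 5 7
j=4: a[4]=10 > 7 → no swap
j=5: a[5]=5 ≤ 7 → i=3, swap a[3],a[5] → 7 7 7 5 10 10 5 5 7
j=6: a[6]=5 ≤ 7 → i=4, swap a[4],a[6] → 7 7 7 5 5 10 10 5 7
j=7: a[7]=5 ≤ 7 → i=5, swap a[5],a[7] → 7 7 7 5 5 5 10 10 7
final swap a[6],a[8] → 7 7 7 5 5 5 7 10 10; return 6
p = 6; k-1 = 2 < 6 ⇒ left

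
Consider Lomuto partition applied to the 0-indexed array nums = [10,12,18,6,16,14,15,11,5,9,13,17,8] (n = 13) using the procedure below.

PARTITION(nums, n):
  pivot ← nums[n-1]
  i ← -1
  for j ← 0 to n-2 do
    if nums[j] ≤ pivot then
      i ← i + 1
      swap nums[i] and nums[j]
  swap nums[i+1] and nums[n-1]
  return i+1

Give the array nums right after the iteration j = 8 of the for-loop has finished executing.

[6,5,18,10,16,14,15,11,12,9,13,17,8]

pivot=8, i=-1
j=0: 10>8, skip
j=1: 12>8, skip
j=2: 18>8, skip
j=3: 6≤8, i=0, swap(0,3) ⇒ [6,12,18,10,16,14,15,11,5,9,13,17,8]
j=4: 16>8, skip
j=5: 14>8, skip
j=6: 15>8, skip
j=7: 11>8, skip
j=8: 5≤8, i=1, swap(1,8) ⇒ [6,5,18,10,16,14,15,11,12,9,13,17,8]
(after j=8) nums = [6,5,18,10,16,14,15,11,12,9,13,17,8]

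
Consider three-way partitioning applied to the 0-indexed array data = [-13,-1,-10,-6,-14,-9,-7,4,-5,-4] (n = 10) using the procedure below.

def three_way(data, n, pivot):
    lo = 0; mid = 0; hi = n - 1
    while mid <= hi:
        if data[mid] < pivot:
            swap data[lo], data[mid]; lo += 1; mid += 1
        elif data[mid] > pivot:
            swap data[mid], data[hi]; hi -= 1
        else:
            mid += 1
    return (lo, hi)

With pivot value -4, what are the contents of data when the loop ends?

pivot = -4; lo=0, mid=0, hi=9
data[mid]=-13<-4: swap data[0],data[0]; lo=1,mid=1 → [-13,-1,-10,-6,-14,-9,-7,4,-5,-4]
data[mid]=-1>-4: swap data[1],data[9]; hi=8 → [-13,-4,-10,-6,-14,-9,-7,4,-5,-1]
data[mid]=-4=-4: mid=2
data[mid]=-10<-4: swap data[1],data[2]; lo=2,mid=3 → [-13,-10,-4,-6,-14,-9,-7,4,-5,-1]
data[mid]=-6<-4: swap data[2],data[3]; lo=3,mid=4 → [-13,-10,-6,-4,-14,-9,-7,4,-5,-1]
data[mid]=-14<-4: swap data[3],data[4]; lo=4,mid=5 → [-13,-10,-6,-14,-4,-9,-7,4,-5,-1]
data[mid]=-9<-4: swap data[4],data[5]; lo=5,mid=6 → [-13,-10,-6,-14,-9,-4,-7,4,-5,-1]
data[mid]=-7<-4: swap data[5],data[6]; lo=6,mid=7 → [-13,-10,-6,-14,-9,-7,-4,4,-5,-1]
data[mid]=4>-4: swap data[7],data[8]; hi=7 → [-13,-10,-6,-14,-9,-7,-4,-5,4,-1]
data[mid]=-5<-4: swap data[6],data[7]; lo=7,mid=8 → [-13,-10,-6,-14,-9,-7,-5,-4,4,-1]
end: lo=7, hi=7; data = [-13,-10,-6,-14,-9,-7,-5,-4,4,-1]

[-13,-10,-6,-14,-9,-7,-5,-4,4,-1]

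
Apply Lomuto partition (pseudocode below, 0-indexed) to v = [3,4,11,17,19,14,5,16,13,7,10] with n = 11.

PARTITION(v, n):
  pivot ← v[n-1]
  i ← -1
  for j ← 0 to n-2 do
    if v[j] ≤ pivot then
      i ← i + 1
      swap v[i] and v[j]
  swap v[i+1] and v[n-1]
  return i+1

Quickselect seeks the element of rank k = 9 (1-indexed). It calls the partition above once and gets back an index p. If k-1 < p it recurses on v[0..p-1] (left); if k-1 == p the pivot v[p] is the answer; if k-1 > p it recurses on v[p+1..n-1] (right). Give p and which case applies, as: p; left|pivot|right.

pivot=10, i=-1
j=0: 3≤10, i=0, swap(0,0) ⇒ [3,4,11,17,19,14,5,16,13,7,10]
j=1: 4≤10, i=1, swap(1,1) ⇒ [3,4,11,17,19,14,5,16,13,7,10]
j=2: 11>10, skip
j=3: 17>10, skip
j=4: 19>10, skip
j=5: 14>10, skip
j=6: 5≤10, i=2, swap(2,6) ⇒ [3,4,5,17,19,14,11,16,13,7,10]
j=7: 16>10, skip
j=8: 13>10, skip
j=9: 7≤10, i=3, swap(3,9) ⇒ [3,4,5,7,19,14,11,16,13,17,10]
swap(4,10) ⇒ [3,4,5,7,10,14,11,16,13,17,19]; return 4
p = 4; k-1 = 8 > 4 ⇒ right

4; right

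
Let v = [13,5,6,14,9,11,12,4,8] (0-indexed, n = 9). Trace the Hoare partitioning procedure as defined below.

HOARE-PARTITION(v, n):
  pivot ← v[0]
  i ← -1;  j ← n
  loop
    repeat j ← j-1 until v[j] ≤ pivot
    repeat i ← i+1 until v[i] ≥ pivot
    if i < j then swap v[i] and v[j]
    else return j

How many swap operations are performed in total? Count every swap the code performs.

2

pivot = v[0] = 13; i = -1, j = 9
j→8 (v[8]=8≤13), i→0 (v[0]=13≥13); i<j, swap → [8,5,6,14,9,11,12,4,13]
j→7 (v[7]=4≤13), i→3 (v[3]=14≥13); i<j, swap → [8,5,6,4,9,11,12,14,13]
j→6, i→7; i≥j, return j=6. v = [8,5,6,4,9,11,12,14,13]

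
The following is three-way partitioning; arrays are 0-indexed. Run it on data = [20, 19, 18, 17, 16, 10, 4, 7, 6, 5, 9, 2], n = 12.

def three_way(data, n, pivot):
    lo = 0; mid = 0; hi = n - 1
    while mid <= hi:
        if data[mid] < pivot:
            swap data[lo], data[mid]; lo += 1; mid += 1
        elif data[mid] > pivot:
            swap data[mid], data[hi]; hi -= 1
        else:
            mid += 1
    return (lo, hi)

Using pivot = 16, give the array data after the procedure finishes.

[2, 9, 5, 6, 10, 4, 7, 16, 17, 18, 19, 20]

lo=0 mid=0 hi=11
20>16: swap(0,11), hi=10 ⇒ [2, 19, 18, 17, 16, 10, 4, 7, 6, 5, 9, 20]
2<16: swap(0,0), lo=1 mid=1 ⇒ [2, 19, 18, 17, 16, 10, 4, 7, 6, 5, 9, 20]
19>16: swap(1,10), hi=9 ⇒ [2, 9, 18, 17, 16, 10, 4, 7, 6, 5, 19, 20]
9<16: swap(1,1), lo=2 mid=2 ⇒ [2, 9, 18, 17, 16, 10, 4, 7, 6, 5, 19, 20]
18>16: swap(2,9), hi=8 ⇒ [2, 9, 5, 17, 16, 10, 4, 7, 6, 18, 19, 20]
5<16: swap(2,2), lo=3 mid=3 ⇒ [2, 9, 5, 17, 16, 10, 4, 7, 6, 18, 19, 20]
17>16: swap(3,8), hi=7 ⇒ [2, 9, 5, 6, 16, 10, 4, 7, 17, 18, 19, 20]
6<16: swap(3,3), lo=4 mid=4 ⇒ [2, 9, 5, 6, 16, 10, 4, 7, 17, 18, 19, 20]
16=16: mid=5
10<16: swap(4,5), lo=5 mid=6 ⇒ [2, 9, 5, 6, 10, 16, 4, 7, 17, 18, 19, 20]
4<16: swap(5,6), lo=6 mid=7 ⇒ [2, 9, 5, 6, 10, 4, 16, 7, 17, 18, 19, 20]
7<16: swap(6,7), lo=7 mid=8 ⇒ [2, 9, 5, 6, 10, 4, 7, 16, 17, 18, 19, 20]
done. lo=7 hi=7; data=[2, 9, 5, 6, 10, 4, 7, 16, 17, 18, 19, 20]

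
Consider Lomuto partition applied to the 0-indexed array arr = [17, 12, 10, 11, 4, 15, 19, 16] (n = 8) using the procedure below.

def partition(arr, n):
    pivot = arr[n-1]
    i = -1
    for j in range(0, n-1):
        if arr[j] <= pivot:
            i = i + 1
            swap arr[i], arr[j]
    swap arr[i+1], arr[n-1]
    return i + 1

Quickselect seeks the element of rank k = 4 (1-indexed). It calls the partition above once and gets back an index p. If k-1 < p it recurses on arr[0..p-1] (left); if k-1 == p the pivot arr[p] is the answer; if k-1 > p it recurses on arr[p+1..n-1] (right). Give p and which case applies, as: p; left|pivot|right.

5; left

pivot = arr[7] = 16; i = -1
j=0: arr[0]=17 > 16 → no swap
j=1: arr[1]=12 ≤ 16 → i=0, swap arr[0],arr[1] → [12, 17, 10, 11, 4, 15, 19, 16]
j=2: arr[2]=10 ≤ 16 → i=1, swap arr[1],arr[2] → [12, 10, 17, 11, 4, 15, 19, 16]
j=3: arr[3]=11 ≤ 16 → i=2, swap arr[2],arr[3] → [12, 10, 11, 17, 4, 15, 19, 16]
j=4: arr[4]=4 ≤ 16 → i=3, swap arr[3],arr[4] → [12, 10, 11, 4, 17, 15, 19, 16]
j=5: arr[5]=15 ≤ 16 → i=4, swap arr[4],arr[5] → [12, 10, 11, 4, 15, 17, 19, 16]
j=6: arr[6]=19 > 16 → no swap
final swap arr[5],arr[7] → [12, 10, 11, 4, 15, 16, 19, 17]; return 5
p = 5; k-1 = 3 < 5 ⇒ left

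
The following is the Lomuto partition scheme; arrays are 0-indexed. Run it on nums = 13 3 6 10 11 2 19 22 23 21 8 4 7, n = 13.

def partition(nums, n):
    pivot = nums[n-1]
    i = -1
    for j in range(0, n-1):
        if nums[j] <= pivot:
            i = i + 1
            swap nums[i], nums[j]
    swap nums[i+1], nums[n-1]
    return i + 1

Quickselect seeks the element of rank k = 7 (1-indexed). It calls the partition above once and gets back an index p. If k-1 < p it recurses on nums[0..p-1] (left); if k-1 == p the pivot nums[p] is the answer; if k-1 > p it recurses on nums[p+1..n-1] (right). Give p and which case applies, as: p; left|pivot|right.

4; right

pivot = nums[12] = 7; i = -1
j=0: nums[0]=13 > 7 → no swap
j=1: nums[1]=3 ≤ 7 → i=0, swap nums[0],nums[1] → 3 13 6 10 11 2 19 22 23 21 8 4 7
j=2: nums[2]=6 ≤ 7 → i=1, swap nums[1],nums[2] → 3 6 13 10 11 2 19 22 23 21 8 4 7
j=3: nums[3]=10 > 7 → no swap
j=4: nums[4]=11 > 7 → no swap
j=5: nums[5]=2 ≤ 7 → i=2, swap nums[2],nums[5] → 3 6 2 10 11 13 19 22 23 21 8 4 7
j=6: nums[6]=19 > 7 → no swap
j=7: nums[7]=22 > 7 → no swap
j=8: nums[8]=23 > 7 → no swap
j=9: nums[9]=21 > 7 → no swap
j=10: nums[10]=8 > 7 → no swap
j=11: nums[11]=4 ≤ 7 → i=3, swap nums[3],nums[11] → 3 6 2 4 11 13 19 22 23 21 8 10 7
final swap nums[4],nums[12] → 3 6 2 4 7 13 19 22 23 21 8 10 11; return 4
p = 4; k-1 = 6 > 4 ⇒ right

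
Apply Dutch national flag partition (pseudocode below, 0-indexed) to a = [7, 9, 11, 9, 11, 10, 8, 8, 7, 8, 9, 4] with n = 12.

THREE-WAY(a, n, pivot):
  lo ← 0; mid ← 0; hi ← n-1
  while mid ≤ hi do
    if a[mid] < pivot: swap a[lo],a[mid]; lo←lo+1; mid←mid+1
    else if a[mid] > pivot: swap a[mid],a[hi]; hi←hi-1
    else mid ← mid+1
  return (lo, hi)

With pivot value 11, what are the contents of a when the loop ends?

[7, 9, 9, 10, 8, 8, 7, 8, 9, 4, 11, 11]

lo=0 mid=0 hi=11
7<11: swap(0,0), lo=1 mid=1 ⇒ [7, 9, 11, 9, 11, 10, 8, 8, 7, 8, 9, 4]
9<11: swap(1,1), lo=2 mid=2 ⇒ [7, 9, 11, 9, 11, 10, 8, 8, 7, 8, 9, 4]
11=11: mid=3
9<11: swap(2,3), lo=3 mid=4 ⇒ [7, 9, 9, 11, 11, 10, 8, 8, 7, 8, 9, 4]
11=11: mid=5
10<11: swap(3,5), lo=4 mid=6 ⇒ [7, 9, 9, 10, 11, 11, 8, 8, 7, 8, 9, 4]
8<11: swap(4,6), lo=5 mid=7 ⇒ [7, 9, 9, 10, 8, 11, 11, 8, 7, 8, 9, 4]
8<11: swap(5,7), lo=6 mid=8 ⇒ [7, 9, 9, 10, 8, 8, 11, 11, 7, 8, 9, 4]
7<11: swap(6,8), lo=7 mid=9 ⇒ [7, 9, 9, 10, 8, 8, 7, 11, 11, 8, 9, 4]
8<11: swap(7,9), lo=8 mid=10 ⇒ [7, 9, 9, 10, 8, 8, 7, 8, 11, 11, 9, 4]
9<11: swap(8,10), lo=9 mid=11 ⇒ [7, 9, 9, 10, 8, 8, 7, 8, 9, 11, 11, 4]
4<11: swap(9,11), lo=10 mid=12 ⇒ [7, 9, 9, 10, 8, 8, 7, 8, 9, 4, 11, 11]
done. lo=10 hi=11; a=[7, 9, 9, 10, 8, 8, 7, 8, 9, 4, 11, 11]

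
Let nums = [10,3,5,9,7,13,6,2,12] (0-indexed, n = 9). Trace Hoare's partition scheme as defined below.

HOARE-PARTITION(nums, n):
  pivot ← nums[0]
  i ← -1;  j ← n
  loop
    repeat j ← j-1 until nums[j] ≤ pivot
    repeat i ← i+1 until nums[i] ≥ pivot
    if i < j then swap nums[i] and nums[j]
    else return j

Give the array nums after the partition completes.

[2,3,5,9,7,6,13,10,12]

pivot=10
j stops at 7 (2), i stops at 0 (10); swap ⇒ [2,3,5,9,7,13,6,10,12]
j stops at 6 (6), i stops at 5 (13); swap ⇒ [2,3,5,9,7,6,13,10,12]
j stops at 5, i stops at 6; i≥j ⇒ return 5. nums=[2,3,5,9,7,6,13,10,12]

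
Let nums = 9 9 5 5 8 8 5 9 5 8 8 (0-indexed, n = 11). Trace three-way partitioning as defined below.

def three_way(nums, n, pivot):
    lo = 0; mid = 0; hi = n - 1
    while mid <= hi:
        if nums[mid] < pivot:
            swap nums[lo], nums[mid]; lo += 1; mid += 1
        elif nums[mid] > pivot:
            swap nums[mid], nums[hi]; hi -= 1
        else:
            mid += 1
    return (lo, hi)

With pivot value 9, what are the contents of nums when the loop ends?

5 5 8 8 5 5 8 8 9 9 9

pivot = 9; lo=0, mid=0, hi=10
nums[mid]=9=9: mid=1
nums[mid]=9=9: mid=2
nums[mid]=5<9: swap nums[0],nums[2]; lo=1,mid=3 → 5 9 9 5 8 8 5 9 5 8 8
nums[mid]=5<9: swap nums[1],nums[3]; lo=2,mid=4 → 5 5 9 9 8 8 5 9 5 8 8
nums[mid]=8<9: swap nums[2],nums[4]; lo=3,mid=5 → 5 5 8 9 9 8 5 9 5 8 8
nums[mid]=8<9: swap nums[3],nums[5]; lo=4,mid=6 → 5 5 8 8 9 9 5 9 5 8 8
nums[mid]=5<9: swap nums[4],nums[6]; lo=5,mid=7 → 5 5 8 8 5 9 9 9 5 8 8
nums[mid]=9=9: mid=8
nums[mid]=5<9: swap nums[5],nums[8]; lo=6,mid=9 → 5 5 8 8 5 5 9 9 9 8 8
nums[mid]=8<9: swap nums[6],nums[9]; lo=7,mid=10 → 5 5 8 8 5 5 8 9 9 9 8
nums[mid]=8<9: swap nums[7],nums[10]; lo=8,mid=11 → 5 5 8 8 5 5 8 8 9 9 9
end: lo=8, hi=10; nums = 5 5 8 8 5 5 8 8 9 9 9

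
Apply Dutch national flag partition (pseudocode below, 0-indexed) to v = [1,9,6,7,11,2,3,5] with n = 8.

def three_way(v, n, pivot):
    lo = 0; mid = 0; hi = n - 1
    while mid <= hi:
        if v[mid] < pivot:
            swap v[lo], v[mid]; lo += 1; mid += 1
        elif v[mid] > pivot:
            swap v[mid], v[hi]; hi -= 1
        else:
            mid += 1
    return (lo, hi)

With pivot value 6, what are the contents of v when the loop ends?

[1,5,3,2,6,11,7,9]

pivot = 6; lo=0, mid=0, hi=7
v[mid]=1<6: swap v[0],v[0]; lo=1,mid=1 → [1,9,6,7,11,2,3,5]
v[mid]=9>6: swap v[1],v[7]; hi=6 → [1,5,6,7,11,2,3,9]
v[mid]=5<6: swap v[1],v[1]; lo=2,mid=2 → [1,5,6,7,11,2,3,9]
v[mid]=6=6: mid=3
v[mid]=7>6: swap v[3],v[6]; hi=5 → [1,5,6,3,11,2,7,9]
v[mid]=3<6: swap v[2],v[3]; lo=3,mid=4 → [1,5,3,6,11,2,7,9]
v[mid]=11>6: swap v[4],v[5]; hi=4 → [1,5,3,6,2,11,7,9]
v[mid]=2<6: swap v[3],v[4]; lo=4,mid=5 → [1,5,3,2,6,11,7,9]
end: lo=4, hi=4; v = [1,5,3,2,6,11,7,9]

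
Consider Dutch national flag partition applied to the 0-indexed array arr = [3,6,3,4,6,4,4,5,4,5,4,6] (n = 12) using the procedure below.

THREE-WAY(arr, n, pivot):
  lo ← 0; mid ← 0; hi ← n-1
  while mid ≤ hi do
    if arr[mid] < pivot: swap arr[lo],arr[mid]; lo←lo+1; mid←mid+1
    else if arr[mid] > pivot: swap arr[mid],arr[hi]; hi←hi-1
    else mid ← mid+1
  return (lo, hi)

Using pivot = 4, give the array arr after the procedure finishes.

[3,3,4,4,4,4,4,5,5,6,6,6]

pivot = 4; lo=0, mid=0, hi=11
arr[mid]=3<4: swap arr[0],arr[0]; lo=1,mid=1 → [3,6,3,4,6,4,4,5,4,5,4,6]
arr[mid]=6>4: swap arr[1],arr[11]; hi=10 → [3,6,3,4,6,4,4,5,4,5,4,6]
arr[mid]=6>4: swap arr[1],arr[10]; hi=9 → [3,4,3,4,6,4,4,5,4,5,6,6]
arr[mid]=4=4: mid=2
arr[mid]=3<4: swap arr[1],arr[2]; lo=2,mid=3 → [3,3,4,4,6,4,4,5,4,5,6,6]
arr[mid]=4=4: mid=4
arr[mid]=6>4: swap arr[4],arr[9]; hi=8 → [3,3,4,4,5,4,4,5,4,6,6,6]
arr[mid]=5>4: swap arr[4],arr[8]; hi=7 → [3,3,4,4,4,4,4,5,5,6,6,6]
arr[mid]=4=4: mid=5
arr[mid]=4=4: mid=6
arr[mid]=4=4: mid=7
arr[mid]=5>4: swap arr[7],arr[7]; hi=6 → [3,3,4,4,4,4,4,5,5,6,6,6]
end: lo=2, hi=6; arr = [3,3,4,4,4,4,4,5,5,6,6,6]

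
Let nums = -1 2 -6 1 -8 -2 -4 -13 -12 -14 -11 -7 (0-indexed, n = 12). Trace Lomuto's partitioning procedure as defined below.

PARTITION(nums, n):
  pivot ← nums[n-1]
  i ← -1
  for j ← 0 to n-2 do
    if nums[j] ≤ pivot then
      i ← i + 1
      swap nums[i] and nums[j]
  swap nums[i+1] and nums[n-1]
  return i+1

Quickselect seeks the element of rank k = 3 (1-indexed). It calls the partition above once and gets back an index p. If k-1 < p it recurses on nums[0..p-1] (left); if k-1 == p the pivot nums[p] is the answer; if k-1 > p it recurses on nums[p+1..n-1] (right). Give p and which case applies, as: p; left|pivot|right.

pivot = nums[11] = -7; i = -1
j=0: nums[0]=-1 > -7 → no swap
j=1: nums[1]=2 > -7 → no swap
j=2: nums[2]=-6 > -7 → no swap
j=3: nums[3]=1 > -7 → no swap
j=4: nums[4]=-8 ≤ -7 → i=0, swap nums[0],nums[4] → -8 2 -6 1 -1 -2 -4 -13 -12 -14 -11 -7
j=5: nums[5]=-2 > -7 → no swap
j=6: nums[6]=-4 > -7 → no swap
j=7: nums[7]=-13 ≤ -7 → i=1, swap nums[1],nums[7] → -8 -13 -6 1 -1 -2 -4 2 -12 -14 -11 -7
j=8: nums[8]=-12 ≤ -7 → i=2, swap nums[2],nums[8] → -8 -13 -12 1 -1 -2 -4 2 -6 -14 -11 -7
j=9: nums[9]=-14 ≤ -7 → i=3, swap nums[3],nums[9] → -8 -13 -12 -14 -1 -2 -4 2 -6 1 -11 -7
j=10: nums[10]=-11 ≤ -7 → i=4, swap nums[4],nums[10] → -8 -13 -12 -14 -11 -2 -4 2 -6 1 -1 -7
final swap nums[5],nums[11] → -8 -13 -12 -14 -11 -7 -4 2 -6 1 -1 -2; return 5
p = 5; k-1 = 2 < 5 ⇒ left

5; left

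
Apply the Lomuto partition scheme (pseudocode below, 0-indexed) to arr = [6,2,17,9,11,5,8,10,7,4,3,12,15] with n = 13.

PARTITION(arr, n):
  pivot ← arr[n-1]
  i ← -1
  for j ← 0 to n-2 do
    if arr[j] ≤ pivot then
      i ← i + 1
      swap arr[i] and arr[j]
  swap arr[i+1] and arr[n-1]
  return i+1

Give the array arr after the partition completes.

pivot=15, i=-1
j=0: 6≤15, i=0, swap(0,0) ⇒ [6,2,17,9,11,5,8,10,7,4,3,12,15]
j=1: 2≤15, i=1, swap(1,1) ⇒ [6,2,17,9,11,5,8,10,7,4,3,12,15]
j=2: 17>15, skip
j=3: 9≤15, i=2, swap(2,3) ⇒ [6,2,9,17,11,5,8,10,7,4,3,12,15]
j=4: 11≤15, i=3, swap(3,4) ⇒ [6,2,9,11,17,5,8,10,7,4,3,12,15]
j=5: 5≤15, i=4, swap(4,5) ⇒ [6,2,9,11,5,17,8,10,7,4,3,12,15]
j=6: 8≤15, i=5, swap(5,6) ⇒ [6,2,9,11,5,8,17,10,7,4,3,12,15]
j=7: 10≤15, i=6, swap(6,7) ⇒ [6,2,9,11,5,8,10,17,7,4,3,12,15]
j=8: 7≤15, i=7, swap(7,8) ⇒ [6,2,9,11,5,8,10,7,17,4,3,12,15]
j=9: 4≤15, i=8, swap(8,9) ⇒ [6,2,9,11,5,8,10,7,4,17,3,12,15]
j=10: 3≤15, i=9, swap(9,10) ⇒ [6,2,9,11,5,8,10,7,4,3,17,12,15]
j=11: 12≤15, i=10, swap(10,11) ⇒ [6,2,9,11,5,8,10,7,4,3,12,17,15]
swap(11,12) ⇒ [6,2,9,11,5,8,10,7,4,3,12,15,17]; return 11

[6,2,9,11,5,8,10,7,4,3,12,15,17]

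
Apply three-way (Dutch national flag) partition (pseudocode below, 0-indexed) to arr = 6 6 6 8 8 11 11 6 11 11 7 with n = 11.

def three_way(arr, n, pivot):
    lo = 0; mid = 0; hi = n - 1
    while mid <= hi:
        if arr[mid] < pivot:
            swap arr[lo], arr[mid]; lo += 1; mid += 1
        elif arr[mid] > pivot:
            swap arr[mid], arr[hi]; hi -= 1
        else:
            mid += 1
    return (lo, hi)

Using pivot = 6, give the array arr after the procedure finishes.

pivot = 6; lo=0, mid=0, hi=10
arr[mid]=6=6: mid=1
arr[mid]=6=6: mid=2
arr[mid]=6=6: mid=3
arr[mid]=8>6: swap arr[3],arr[10]; hi=9 → 6 6 6 7 8 11 11 6 11 11 8
arr[mid]=7>6: swap arr[3],arr[9]; hi=8 → 6 6 6 11 8 11 11 6 11 7 8
arr[mid]=11>6: swap arr[3],arr[8]; hi=7 → 6 6 6 11 8 11 11 6 11 7 8
arr[mid]=11>6: swap arr[3],arr[7]; hi=6 → 6 6 6 6 8 11 11 11 11 7 8
arr[mid]=6=6: mid=4
arr[mid]=8>6: swap arr[4],arr[6]; hi=5 → 6 6 6 6 11 11 8 11 11 7 8
arr[mid]=11>6: swap arr[4],arr[5]; hi=4 → 6 6 6 6 11 11 8 11 11 7 8
arr[mid]=11>6: swap arr[4],arr[4]; hi=3 → 6 6 6 6 11 11 8 11 11 7 8
end: lo=0, hi=3; arr = 6 6 6 6 11 11 8 11 11 7 8

6 6 6 6 11 11 8 11 11 7 8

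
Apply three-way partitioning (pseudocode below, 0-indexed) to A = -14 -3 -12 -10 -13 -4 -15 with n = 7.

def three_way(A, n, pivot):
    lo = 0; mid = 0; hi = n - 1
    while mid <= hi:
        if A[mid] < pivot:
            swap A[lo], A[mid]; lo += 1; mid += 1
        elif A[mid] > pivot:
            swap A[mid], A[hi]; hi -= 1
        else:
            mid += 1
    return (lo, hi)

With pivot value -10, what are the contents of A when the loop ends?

-14 -15 -12 -13 -10 -4 -3

pivot = -10; lo=0, mid=0, hi=6
A[mid]=-14<-10: swap A[0],A[0]; lo=1,mid=1 → -14 -3 -12 -10 -13 -4 -15
A[mid]=-3>-10: swap A[1],A[6]; hi=5 → -14 -15 -12 -10 -13 -4 -3
A[mid]=-15<-10: swap A[1],A[1]; lo=2,mid=2 → -14 -15 -12 -10 -13 -4 -3
A[mid]=-12<-10: swap A[2],A[2]; lo=3,mid=3 → -14 -15 -12 -10 -13 -4 -3
A[mid]=-10=-10: mid=4
A[mid]=-13<-10: swap A[3],A[4]; lo=4,mid=5 → -14 -15 -12 -13 -10 -4 -3
A[mid]=-4>-10: swap A[5],A[5]; hi=4 → -14 -15 -12 -13 -10 -4 -3
end: lo=4, hi=4; A = -14 -15 -12 -13 -10 -4 -3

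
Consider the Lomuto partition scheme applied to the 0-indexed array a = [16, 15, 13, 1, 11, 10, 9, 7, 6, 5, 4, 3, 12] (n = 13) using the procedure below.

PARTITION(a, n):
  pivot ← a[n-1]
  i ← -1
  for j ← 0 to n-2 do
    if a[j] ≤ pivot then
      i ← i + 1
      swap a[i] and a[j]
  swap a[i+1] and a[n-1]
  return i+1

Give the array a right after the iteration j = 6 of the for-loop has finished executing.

[1, 11, 10, 9, 15, 13, 16, 7, 6, 5, 4, 3, 12]

pivot = a[12] = 12; i = -1
j=0: a[0]=16 > 12 → no swap
j=1: a[1]=15 > 12 → no swap
j=2: a[2]=13 > 12 → no swap
j=3: a[3]=1 ≤ 12 → i=0, swap a[0],a[3] → [1, 15, 13, 16, 11, 10, 9, 7, 6, 5, 4, 3, 12]
j=4: a[4]=11 ≤ 12 → i=1, swap a[1],a[4] → [1, 11, 13, 16, 15, 10, 9, 7, 6, 5, 4, 3, 12]
j=5: a[5]=10 ≤ 12 → i=2, swap a[2],a[5] → [1, 11, 10, 16, 15, 13, 9, 7, 6, 5, 4, 3, 12]
j=6: a[6]=9 ≤ 12 → i=3, swap a[3],a[6] → [1, 11, 10, 9, 15, 13, 16, 7, 6, 5, 4, 3, 12]
(after j=6) a = [1, 11, 10, 9, 15, 13, 16, 7, 6, 5, 4, 3, 12]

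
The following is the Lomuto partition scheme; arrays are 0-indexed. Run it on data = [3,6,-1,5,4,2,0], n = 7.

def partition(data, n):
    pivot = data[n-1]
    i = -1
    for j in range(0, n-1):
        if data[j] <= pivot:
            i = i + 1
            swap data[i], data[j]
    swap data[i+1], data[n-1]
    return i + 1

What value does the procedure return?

1

pivot=0, i=-1
j=0: 3>0, skip
j=1: 6>0, skip
j=2: -1≤0, i=0, swap(0,2) ⇒ [-1,6,3,5,4,2,0]
j=3: 5>0, skip
j=4: 4>0, skip
j=5: 2>0, skip
swap(1,6) ⇒ [-1,0,3,5,4,2,6]; return 1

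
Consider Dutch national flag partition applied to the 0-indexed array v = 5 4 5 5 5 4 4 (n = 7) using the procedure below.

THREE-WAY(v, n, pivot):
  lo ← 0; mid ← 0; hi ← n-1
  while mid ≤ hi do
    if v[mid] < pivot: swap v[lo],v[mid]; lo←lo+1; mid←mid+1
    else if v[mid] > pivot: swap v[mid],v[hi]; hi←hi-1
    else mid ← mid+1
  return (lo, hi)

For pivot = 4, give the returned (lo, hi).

(0, 2)

lo=0 mid=0 hi=6
5>4: swap(0,6), hi=5 ⇒ 4 4 5 5 5 4 5
4=4: mid=1
4=4: mid=2
5>4: swap(2,5), hi=4 ⇒ 4 4 4 5 5 5 5
4=4: mid=3
5>4: swap(3,4), hi=3 ⇒ 4 4 4 5 5 5 5
5>4: swap(3,3), hi=2 ⇒ 4 4 4 5 5 5 5
done. lo=0 hi=2; v=4 4 4 5 5 5 5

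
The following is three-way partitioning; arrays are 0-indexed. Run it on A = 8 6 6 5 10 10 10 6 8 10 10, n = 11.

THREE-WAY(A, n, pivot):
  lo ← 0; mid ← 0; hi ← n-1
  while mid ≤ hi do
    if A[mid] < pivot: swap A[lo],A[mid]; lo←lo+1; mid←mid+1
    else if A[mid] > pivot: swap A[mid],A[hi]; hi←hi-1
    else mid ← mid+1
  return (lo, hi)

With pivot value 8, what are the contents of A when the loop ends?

lo=0 mid=0 hi=10
8=8: mid=1
6<8: swap(0,1), lo=1 mid=2 ⇒ 6 8 6 5 10 10 10 6 8 10 10
6<8: swap(1,2), lo=2 mid=3 ⇒ 6 6 8 5 10 10 10 6 8 10 10
5<8: swap(2,3), lo=3 mid=4 ⇒ 6 6 5 8 10 10 10 6 8 10 10
10>8: swap(4,10), hi=9 ⇒ 6 6 5 8 10 10 10 6 8 10 10
10>8: swap(4,9), hi=8 ⇒ 6 6 5 8 10 10 10 6 8 10 10
10>8: swap(4,8), hi=7 ⇒ 6 6 5 8 8 10 10 6 10 10 10
8=8: mid=5
10>8: swap(5,7), hi=6 ⇒ 6 6 5 8 8 6 10 10 10 10 10
6<8: swap(3,5), lo=4 mid=6 ⇒ 6 6 5 6 8 8 10 10 10 10 10
10>8: swap(6,6), hi=5 ⇒ 6 6 5 6 8 8 10 10 10 10 10
done. lo=4 hi=5; A=6 6 5 6 8 8 10 10 10 10 10

6 6 5 6 8 8 10 10 10 10 10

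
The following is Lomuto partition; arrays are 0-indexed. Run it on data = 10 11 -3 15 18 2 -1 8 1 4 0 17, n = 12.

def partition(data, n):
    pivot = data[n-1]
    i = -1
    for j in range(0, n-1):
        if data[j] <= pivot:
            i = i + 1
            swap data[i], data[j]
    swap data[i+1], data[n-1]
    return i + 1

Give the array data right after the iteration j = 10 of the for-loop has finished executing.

pivot = data[11] = 17; i = -1
j=0: data[0]=10 ≤ 17 → i=0, swap data[0],data[0] (no change) → 10 11 -3 15 18 2 -1 8 1 4 0 17
j=1: data[1]=11 ≤ 17 → i=1, swap data[1],data[1] (no change) → 10 11 -3 15 18 2 -1 8 1 4 0 17
j=2: data[2]=-3 ≤ 17 → i=2, swap data[2],data[2] (no change) → 10 11 -3 15 18 2 -1 8 1 4 0 17
j=3: data[3]=15 ≤ 17 → i=3, swap data[3],data[3] (no change) → 10 11 -3 15 18 2 -1 8 1 4 0 17
j=4: data[4]=18 > 17 → no swap
j=5: data[5]=2 ≤ 17 → i=4, swap data[4],data[5] → 10 11 -3 15 2 18 -1 8 1 4 0 17
j=6: data[6]=-1 ≤ 17 → i=5, swap data[5],data[6] → 10 11 -3 15 2 -1 18 8 1 4 0 17
j=7: data[7]=8 ≤ 17 → i=6, swap data[6],data[7] → 10 11 -3 15 2 -1 8 18 1 4 0 17
j=8: data[8]=1 ≤ 17 → i=7, swap data[7],data[8] → 10 11 -3 15 2 -1 8 1 18 4 0 17
j=9: data[9]=4 ≤ 17 → i=8, swap data[8],data[9] → 10 11 -3 15 2 -1 8 1 4 18 0 17
j=10: data[10]=0 ≤ 17 → i=9, swap data[9],data[10] → 10 11 -3 15 2 -1 8 1 4 0 18 17
(after j=10) data = 10 11 -3 15 2 -1 8 1 4 0 18 17

10 11 -3 15 2 -1 8 1 4 0 18 17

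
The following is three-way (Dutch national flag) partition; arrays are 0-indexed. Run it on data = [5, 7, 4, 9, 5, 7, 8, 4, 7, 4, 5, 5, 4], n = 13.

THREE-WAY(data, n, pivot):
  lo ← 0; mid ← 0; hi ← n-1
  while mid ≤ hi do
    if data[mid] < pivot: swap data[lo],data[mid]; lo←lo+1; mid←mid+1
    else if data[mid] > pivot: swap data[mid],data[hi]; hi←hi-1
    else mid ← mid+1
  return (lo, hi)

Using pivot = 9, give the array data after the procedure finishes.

lo=0 mid=0 hi=12
5<9: swap(0,0), lo=1 mid=1 ⇒ [5, 7, 4, 9, 5, 7, 8, 4, 7, 4, 5, 5, 4]
7<9: swap(1,1), lo=2 mid=2 ⇒ [5, 7, 4, 9, 5, 7, 8, 4, 7, 4, 5, 5, 4]
4<9: swap(2,2), lo=3 mid=3 ⇒ [5, 7, 4, 9, 5, 7, 8, 4, 7, 4, 5, 5, 4]
9=9: mid=4
5<9: swap(3,4), lo=4 mid=5 ⇒ [5, 7, 4, 5, 9, 7, 8, 4, 7, 4, 5, 5, 4]
7<9: swap(4,5), lo=5 mid=6 ⇒ [5, 7, 4, 5, 7, 9, 8, 4, 7, 4, 5, 5, 4]
8<9: swap(5,6), lo=6 mid=7 ⇒ [5, 7, 4, 5, 7, 8, 9, 4, 7, 4, 5, 5, 4]
4<9: swap(6,7), lo=7 mid=8 ⇒ [5, 7, 4, 5, 7, 8, 4, 9, 7, 4, 5, 5, 4]
7<9: swap(7,8), lo=8 mid=9 ⇒ [5, 7, 4, 5, 7, 8, 4, 7, 9, 4, 5, 5, 4]
4<9: swap(8,9), lo=9 mid=10 ⇒ [5, 7, 4, 5, 7, 8, 4, 7, 4, 9, 5, 5, 4]
5<9: swap(9,10), lo=10 mid=11 ⇒ [5, 7, 4, 5, 7, 8, 4, 7, 4, 5, 9, 5, 4]
5<9: swap(10,11), lo=11 mid=12 ⇒ [5, 7, 4, 5, 7, 8, 4, 7, 4, 5, 5, 9, 4]
4<9: swap(11,12), lo=12 mid=13 ⇒ [5, 7, 4, 5, 7, 8, 4, 7, 4, 5, 5, 4, 9]
done. lo=12 hi=12; data=[5, 7, 4, 5, 7, 8, 4, 7, 4, 5, 5, 4, 9]

[5, 7, 4, 5, 7, 8, 4, 7, 4, 5, 5, 4, 9]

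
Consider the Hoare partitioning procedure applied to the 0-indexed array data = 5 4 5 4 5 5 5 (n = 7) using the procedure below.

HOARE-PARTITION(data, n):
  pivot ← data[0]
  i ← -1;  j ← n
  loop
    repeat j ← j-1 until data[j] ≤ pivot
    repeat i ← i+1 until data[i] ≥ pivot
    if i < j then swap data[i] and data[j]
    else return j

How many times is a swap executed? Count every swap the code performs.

2

pivot = data[0] = 5; i = -1, j = 7
j→6 (data[6]=5≤5), i→0 (data[0]=5≥5); i<j, swap → 5 4 5 4 5 5 5
j→5 (data[5]=5≤5), i→2 (data[2]=5≥5); i<j, swap → 5 4 5 4 5 5 5
j→4, i→4; i≥j, return j=4. data = 5 4 5 4 5 5 5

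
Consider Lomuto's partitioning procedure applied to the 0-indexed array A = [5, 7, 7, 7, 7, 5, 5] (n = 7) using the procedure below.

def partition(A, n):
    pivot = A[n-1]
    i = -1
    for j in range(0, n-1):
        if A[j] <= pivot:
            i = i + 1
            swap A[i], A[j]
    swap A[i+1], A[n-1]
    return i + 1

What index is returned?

2

pivot = A[6] = 5; i = -1
j=0: A[0]=5 ≤ 5 → i=0, swap A[0],A[0] (no change) → [5, 7, 7, 7, 7, 5, 5]
j=1: A[1]=7 > 5 → no swap
j=2: A[2]=7 > 5 → no swap
j=3: A[3]=7 > 5 → no swap
j=4: A[4]=7 > 5 → no swap
j=5: A[5]=5 ≤ 5 → i=1, swap A[1],A[5] → [5, 5, 7, 7, 7, 7, 5]
final swap A[2],A[6] → [5, 5, 5, 7, 7, 7, 7]; return 2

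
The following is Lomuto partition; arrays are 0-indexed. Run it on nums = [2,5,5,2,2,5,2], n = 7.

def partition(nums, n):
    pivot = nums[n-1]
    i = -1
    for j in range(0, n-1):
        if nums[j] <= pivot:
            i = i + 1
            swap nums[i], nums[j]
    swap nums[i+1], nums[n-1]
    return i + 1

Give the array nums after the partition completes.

pivot=2, i=-1
j=0: 2≤2, i=0, swap(0,0) ⇒ [2,5,5,2,2,5,2]
j=1: 5>2, skip
j=2: 5>2, skip
j=3: 2≤2, i=1, swap(1,3) ⇒ [2,2,5,5,2,5,2]
j=4: 2≤2, i=2, swap(2,4) ⇒ [2,2,2,5,5,5,2]
j=5: 5>2, skip
swap(3,6) ⇒ [2,2,2,2,5,5,5]; return 3

[2,2,2,2,5,5,5]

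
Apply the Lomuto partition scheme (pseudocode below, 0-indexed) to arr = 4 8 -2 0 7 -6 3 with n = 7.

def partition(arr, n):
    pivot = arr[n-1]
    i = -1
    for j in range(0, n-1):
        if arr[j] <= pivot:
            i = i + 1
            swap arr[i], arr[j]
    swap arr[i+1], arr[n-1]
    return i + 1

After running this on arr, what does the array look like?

pivot = arr[6] = 3; i = -1
j=0: arr[0]=4 > 3 → no swap
j=1: arr[1]=8 > 3 → no swap
j=2: arr[2]=-2 ≤ 3 → i=0, swap arr[0],arr[2] → -2 8 4 0 7 -6 3
j=3: arr[3]=0 ≤ 3 → i=1, swap arr[1],arr[3] → -2 0 4 8 7 -6 3
j=4: arr[4]=7 > 3 → no swap
j=5: arr[5]=-6 ≤ 3 → i=2, swap arr[2],arr[5] → -2 0 -6 8 7 4 3
final swap arr[3],arr[6] → -2 0 -6 3 7 4 8; return 3

-2 0 -6 3 7 4 8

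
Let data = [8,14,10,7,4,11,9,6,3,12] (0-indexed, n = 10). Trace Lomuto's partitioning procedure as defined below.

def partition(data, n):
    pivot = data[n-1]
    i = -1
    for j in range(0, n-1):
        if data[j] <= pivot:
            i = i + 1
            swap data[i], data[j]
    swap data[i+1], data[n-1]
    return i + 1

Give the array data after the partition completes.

[8,10,7,4,11,9,6,3,12,14]

pivot = data[9] = 12; i = -1
j=0: data[0]=8 ≤ 12 → i=0, swap data[0],data[0] (no change) → [8,14,10,7,4,11,9,6,3,12]
j=1: data[1]=14 > 12 → no swap
j=2: data[2]=10 ≤ 12 → i=1, swap data[1],data[2] → [8,10,14,7,4,11,9,6,3,12]
j=3: data[3]=7 ≤ 12 → i=2, swap data[2],data[3] → [8,10,7,14,4,11,9,6,3,12]
j=4: data[4]=4 ≤ 12 → i=3, swap data[3],data[4] → [8,10,7,4,14,11,9,6,3,12]
j=5: data[5]=11 ≤ 12 → i=4, swap data[4],data[5] → [8,10,7,4,11,14,9,6,3,12]
j=6: data[6]=9 ≤ 12 → i=5, swap data[5],data[6] → [8,10,7,4,11,9,14,6,3,12]
j=7: data[7]=6 ≤ 12 → i=6, swap data[6],data[7] → [8,10,7,4,11,9,6,14,3,12]
j=8: data[8]=3 ≤ 12 → i=7, swap data[7],data[8] → [8,10,7,4,11,9,6,3,14,12]
final swap data[8],data[9] → [8,10,7,4,11,9,6,3,12,14]; return 8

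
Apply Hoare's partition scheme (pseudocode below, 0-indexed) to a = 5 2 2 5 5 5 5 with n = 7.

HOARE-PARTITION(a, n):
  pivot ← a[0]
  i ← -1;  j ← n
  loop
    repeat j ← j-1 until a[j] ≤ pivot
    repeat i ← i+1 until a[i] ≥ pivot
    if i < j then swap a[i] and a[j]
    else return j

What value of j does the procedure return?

4

pivot = a[0] = 5; i = -1, j = 7
j→6 (a[6]=5≤5), i→0 (a[0]=5≥5); i<j, swap → 5 2 2 5 5 5 5
j→5 (a[5]=5≤5), i→3 (a[3]=5≥5); i<j, swap → 5 2 2 5 5 5 5
j→4, i→4; i≥j, return j=4. a = 5 2 2 5 5 5 5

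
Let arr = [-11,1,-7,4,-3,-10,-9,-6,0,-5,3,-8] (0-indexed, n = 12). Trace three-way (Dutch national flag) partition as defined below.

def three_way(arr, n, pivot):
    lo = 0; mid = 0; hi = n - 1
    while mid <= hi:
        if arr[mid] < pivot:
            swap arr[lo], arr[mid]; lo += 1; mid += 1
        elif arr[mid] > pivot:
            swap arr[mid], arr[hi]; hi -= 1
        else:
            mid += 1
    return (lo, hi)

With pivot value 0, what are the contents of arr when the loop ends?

lo=0 mid=0 hi=11
-11<0: swap(0,0), lo=1 mid=1 ⇒ [-11,1,-7,4,-3,-10,-9,-6,0,-5,3,-8]
1>0: swap(1,11), hi=10 ⇒ [-11,-8,-7,4,-3,-10,-9,-6,0,-5,3,1]
-8<0: swap(1,1), lo=2 mid=2 ⇒ [-11,-8,-7,4,-3,-10,-9,-6,0,-5,3,1]
-7<0: swap(2,2), lo=3 mid=3 ⇒ [-11,-8,-7,4,-3,-10,-9,-6,0,-5,3,1]
4>0: swap(3,10), hi=9 ⇒ [-11,-8,-7,3,-3,-10,-9,-6,0,-5,4,1]
3>0: swap(3,9), hi=8 ⇒ [-11,-8,-7,-5,-3,-10,-9,-6,0,3,4,1]
-5<0: swap(3,3), lo=4 mid=4 ⇒ [-11,-8,-7,-5,-3,-10,-9,-6,0,3,4,1]
-3<0: swap(4,4), lo=5 mid=5 ⇒ [-11,-8,-7,-5,-3,-10,-9,-6,0,3,4,1]
-10<0: swap(5,5), lo=6 mid=6 ⇒ [-11,-8,-7,-5,-3,-10,-9,-6,0,3,4,1]
-9<0: swap(6,6), lo=7 mid=7 ⇒ [-11,-8,-7,-5,-3,-10,-9,-6,0,3,4,1]
-6<0: swap(7,7), lo=8 mid=8 ⇒ [-11,-8,-7,-5,-3,-10,-9,-6,0,3,4,1]
0=0: mid=9
done. lo=8 hi=8; arr=[-11,-8,-7,-5,-3,-10,-9,-6,0,3,4,1]

[-11,-8,-7,-5,-3,-10,-9,-6,0,3,4,1]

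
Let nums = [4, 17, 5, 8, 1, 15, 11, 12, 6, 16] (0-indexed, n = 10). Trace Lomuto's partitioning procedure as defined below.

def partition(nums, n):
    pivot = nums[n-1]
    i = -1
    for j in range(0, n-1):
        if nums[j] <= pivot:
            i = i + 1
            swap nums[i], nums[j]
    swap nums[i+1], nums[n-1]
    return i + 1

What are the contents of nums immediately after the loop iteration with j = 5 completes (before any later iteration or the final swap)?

[4, 5, 8, 1, 15, 17, 11, 12, 6, 16]

pivot=16, i=-1
j=0: 4≤16, i=0, swap(0,0) ⇒ [4, 17, 5, 8, 1, 15, 11, 12, 6, 16]
j=1: 17>16, skip
j=2: 5≤16, i=1, swap(1,2) ⇒ [4, 5, 17, 8, 1, 15, 11, 12, 6, 16]
j=3: 8≤16, i=2, swap(2,3) ⇒ [4, 5, 8, 17, 1, 15, 11, 12, 6, 16]
j=4: 1≤16, i=3, swap(3,4) ⇒ [4, 5, 8, 1, 17, 15, 11, 12, 6, 16]
j=5: 15≤16, i=4, swap(4,5) ⇒ [4, 5, 8, 1, 15, 17, 11, 12, 6, 16]
(after j=5) nums = [4, 5, 8, 1, 15, 17, 11, 12, 6, 16]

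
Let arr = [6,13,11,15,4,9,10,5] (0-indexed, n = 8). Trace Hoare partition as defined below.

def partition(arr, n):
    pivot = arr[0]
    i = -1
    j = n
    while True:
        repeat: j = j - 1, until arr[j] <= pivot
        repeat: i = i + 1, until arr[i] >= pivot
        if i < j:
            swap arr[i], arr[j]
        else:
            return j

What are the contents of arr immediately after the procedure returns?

pivot=6
j stops at 7 (5), i stops at 0 (6); swap ⇒ [5,13,11,15,4,9,10,6]
j stops at 4 (4), i stops at 1 (13); swap ⇒ [5,4,11,15,13,9,10,6]
j stops at 1, i stops at 2; i≥j ⇒ return 1. arr=[5,4,11,15,13,9,10,6]

[5,4,11,15,13,9,10,6]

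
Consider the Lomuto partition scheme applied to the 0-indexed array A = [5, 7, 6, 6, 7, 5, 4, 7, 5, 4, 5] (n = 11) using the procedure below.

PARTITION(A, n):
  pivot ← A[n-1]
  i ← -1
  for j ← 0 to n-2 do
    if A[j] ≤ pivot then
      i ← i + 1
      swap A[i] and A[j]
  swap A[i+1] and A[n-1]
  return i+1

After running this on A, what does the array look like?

pivot = A[10] = 5; i = -1
j=0: A[0]=5 ≤ 5 → i=0, swap A[0],A[0] (no change) → [5, 7, 6, 6, 7, 5, 4, 7, 5, 4, 5]
j=1: A[1]=7 > 5 → no swap
j=2: A[2]=6 > 5 → no swap
j=3: A[3]=6 > 5 → no swap
j=4: A[4]=7 > 5 → no swap
j=5: A[5]=5 ≤ 5 → i=1, swap A[1],A[5] → [5, 5, 6, 6, 7, 7, 4, 7, 5, 4, 5]
j=6: A[6]=4 ≤ 5 → i=2, swap A[2],A[6] → [5, 5, 4, 6, 7, 7, 6, 7, 5, 4, 5]
j=7: A[7]=7 > 5 → no swap
j=8: A[8]=5 ≤ 5 → i=3, swap A[3],A[8] → [5, 5, 4, 5, 7, 7, 6, 7, 6, 4, 5]
j=9: A[9]=4 ≤ 5 → i=4, swap A[4],A[9] → [5, 5, 4, 5, 4, 7, 6, 7, 6, 7, 5]
final swap A[5],A[10] → [5, 5, 4, 5, 4, 5, 6, 7, 6, 7, 7]; return 5

[5, 5, 4, 5, 4, 5, 6, 7, 6, 7, 7]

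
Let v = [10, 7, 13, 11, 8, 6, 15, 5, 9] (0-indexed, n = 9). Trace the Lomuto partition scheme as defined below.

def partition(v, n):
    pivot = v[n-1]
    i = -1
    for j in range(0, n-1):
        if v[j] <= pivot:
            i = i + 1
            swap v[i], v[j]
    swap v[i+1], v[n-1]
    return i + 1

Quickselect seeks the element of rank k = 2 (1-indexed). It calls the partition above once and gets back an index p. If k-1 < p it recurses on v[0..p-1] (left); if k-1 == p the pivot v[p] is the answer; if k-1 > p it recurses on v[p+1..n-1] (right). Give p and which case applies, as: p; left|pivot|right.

pivot=9, i=-1
j=0: 10>9, skip
j=1: 7≤9, i=0, swap(0,1) ⇒ [7, 10, 13, 11, 8, 6, 15, 5, 9]
j=2: 13>9, skip
j=3: 11>9, skip
j=4: 8≤9, i=1, swap(1,4) ⇒ [7, 8, 13, 11, 10, 6, 15, 5, 9]
j=5: 6≤9, i=2, swap(2,5) ⇒ [7, 8, 6, 11, 10, 13, 15, 5, 9]
j=6: 15>9, skip
j=7: 5≤9, i=3, swap(3,7) ⇒ [7, 8, 6, 5, 10, 13, 15, 11, 9]
swap(4,8) ⇒ [7, 8, 6, 5, 9, 13, 15, 11, 10]; return 4
p = 4; k-1 = 1 < 4 ⇒ left

4; left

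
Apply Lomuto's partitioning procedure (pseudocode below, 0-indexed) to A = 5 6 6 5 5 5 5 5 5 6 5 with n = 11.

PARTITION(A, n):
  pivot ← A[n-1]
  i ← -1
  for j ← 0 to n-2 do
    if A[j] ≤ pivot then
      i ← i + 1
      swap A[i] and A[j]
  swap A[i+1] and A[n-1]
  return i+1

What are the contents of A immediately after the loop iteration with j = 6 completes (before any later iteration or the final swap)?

pivot = A[10] = 5; i = -1
j=0: A[0]=5 ≤ 5 → i=0, swap A[0],A[0] (no change) → 5 6 6 5 5 5 5 5 5 6 5
j=1: A[1]=6 > 5 → no swap
j=2: A[2]=6 > 5 → no swap
j=3: A[3]=5 ≤ 5 → i=1, swap A[1],A[3] → 5 5 6 6 5 5 5 5 5 6 5
j=4: A[4]=5 ≤ 5 → i=2, swap A[2],A[4] → 5 5 5 6 6 5 5 5 5 6 5
j=5: A[5]=5 ≤ 5 → i=3, swap A[3],A[5] → 5 5 5 5 6 6 5 5 5 6 5
j=6: A[6]=5 ≤ 5 → i=4, swap A[4],A[6] → 5 5 5 5 5 6 6 5 5 6 5
(after j=6) A = 5 5 5 5 5 6 6 5 5 6 5

5 5 5 5 5 6 6 5 5 6 5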